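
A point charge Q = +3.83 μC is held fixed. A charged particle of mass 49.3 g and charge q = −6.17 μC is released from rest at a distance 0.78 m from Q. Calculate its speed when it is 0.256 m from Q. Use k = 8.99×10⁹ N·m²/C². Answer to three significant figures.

Only the electrostatic force acts, so mechanical energy is conserved: ½mv² = U₁ − U₂ = kQq(1/r₁ − 1/r₂).
U₁ − U₂ = (8.99×10⁹ N·m²/C²)(3.83×10⁻⁶ C)(-6.17×10⁻⁶ C)(1/0.780 − 1/0.256) = 0.557 J.
v = √(2·0.557/0.0493) = 4.76 m/s.

4.76 m/s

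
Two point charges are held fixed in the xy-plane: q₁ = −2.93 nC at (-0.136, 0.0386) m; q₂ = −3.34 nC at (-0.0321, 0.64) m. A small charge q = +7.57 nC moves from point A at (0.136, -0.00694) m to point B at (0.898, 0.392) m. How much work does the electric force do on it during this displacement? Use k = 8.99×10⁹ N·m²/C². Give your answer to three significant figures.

-6.44×10⁻⁷ J

The work done by the electric force is W_field = −ΔU = −q(V_B − V_A) = q(V_A − V_B).
At A: distances to the source charges are 0.276 m, 0.668 m; V_A = Σ kqᵢ/rᵢ = -140 V.
At B: distances to the source charges are 1.09 m, 0.963 m; V_B = Σ kqᵢ/rᵢ = -55.3 V.
ΔV = V_B − V_A = 85.1 V.
W_field = −qΔV = −(7.57×10⁻⁹ C)(85.1 V) = -6.44×10⁻⁷ J.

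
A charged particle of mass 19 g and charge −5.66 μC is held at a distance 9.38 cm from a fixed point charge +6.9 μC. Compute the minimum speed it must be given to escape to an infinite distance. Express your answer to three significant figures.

To just escape, total mechanical energy must reach zero at infinity: ½mv²_min + U = 0, so ½mv²_min = −U = |kQq|/r.
|U| = |kQq|/r = (8.99×10⁹ N·m²/C²)(6.90×10⁻⁶)(5.66×10⁻⁶)/(0.0938) = 3.74 J.
v_min = √(2|U|/m) = √(2·3.74/0.0190) = 19.8 m/s.

19.8 m/s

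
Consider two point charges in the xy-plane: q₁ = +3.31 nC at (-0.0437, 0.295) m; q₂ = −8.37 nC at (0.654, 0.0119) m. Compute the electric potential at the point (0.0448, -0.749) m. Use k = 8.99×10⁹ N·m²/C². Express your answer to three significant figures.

-48.8 V

The total potential is the scalar sum of each charge's contribution, V = Σ kqᵢ/rᵢ.
Distances from the field point to each charge: r₁ = 1.05 m, r₂ = 0.975 m.
V = k[(3.31×10⁻⁹)/(1.05) + (-8.37×10⁻⁹)/(0.975)] = -48.8 V.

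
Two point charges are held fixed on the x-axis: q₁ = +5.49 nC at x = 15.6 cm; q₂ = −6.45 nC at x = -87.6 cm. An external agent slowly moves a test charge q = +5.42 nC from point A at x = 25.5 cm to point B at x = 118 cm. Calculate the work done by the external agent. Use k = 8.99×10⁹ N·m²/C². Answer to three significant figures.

For quasistatic motion the external work equals the change in potential energy: W_ext = qΔV = q(V_B − V_A).
At A: distances to the source charges are 0.0990 m, 1.13 m; V_A = Σ kqᵢ/rᵢ = 447 V.
At B: distances to the source charges are 1.02 m, 2.06 m; V_B = Σ kqᵢ/rᵢ = 20.0 V.
ΔV = V_B − V_A = -427 V.
W_ext = qΔV = (5.42×10⁻⁹ C)(-427 V) = -2.32×10⁻⁶ J.

-2.32×10⁻⁶ J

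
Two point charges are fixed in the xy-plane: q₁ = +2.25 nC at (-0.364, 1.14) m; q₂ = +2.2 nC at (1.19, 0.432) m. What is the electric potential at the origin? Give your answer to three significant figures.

The total potential is the scalar sum of each charge's contribution, V = Σ kqᵢ/rᵢ.
Distances from the field point to each charge: r₁ = 1.20 m, r₂ = 1.27 m.
V = k[(2.25×10⁻⁹)/(1.20) + (2.20×10⁻⁹)/(1.27)] = 32.5 V.

32.5 V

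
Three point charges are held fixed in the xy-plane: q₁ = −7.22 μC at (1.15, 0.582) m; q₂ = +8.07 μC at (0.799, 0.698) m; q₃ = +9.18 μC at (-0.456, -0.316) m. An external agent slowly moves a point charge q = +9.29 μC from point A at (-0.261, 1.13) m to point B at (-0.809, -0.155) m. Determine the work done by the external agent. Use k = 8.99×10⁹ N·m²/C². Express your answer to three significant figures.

1.34 J

For quasistatic motion the external work equals the change in potential energy: W_ext = qΔV = q(V_B − V_A).
At A: distances to the source charges are 1.51 m, 1.14 m, 1.46 m; V_A = Σ kqᵢ/rᵢ = 7.71×10⁴ V.
At B: distances to the source charges are 2.09 m, 1.82 m, 0.388 m; V_B = Σ kqᵢ/rᵢ = 2.22×10⁵ V.
ΔV = V_B − V_A = 1.44×10⁵ V.
W_ext = qΔV = (9.29×10⁻⁶ C)(1.44×10⁵ V) = 1.34 J.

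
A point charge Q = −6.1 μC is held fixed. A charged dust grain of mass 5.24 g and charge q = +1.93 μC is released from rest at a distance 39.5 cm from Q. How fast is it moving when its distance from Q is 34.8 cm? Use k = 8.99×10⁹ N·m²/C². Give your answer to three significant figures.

3.72 m/s

Only the electrostatic force acts, so mechanical energy is conserved: ½mv² = U₁ − U₂ = kQq(1/r₁ − 1/r₂).
U₁ − U₂ = (8.99×10⁹ N·m²/C²)(-6.10×10⁻⁶ C)(1.93×10⁻⁶ C)(1/0.395 − 1/0.348) = 0.0362 J.
v = √(2·0.0362/5.24×10⁻³) = 3.72 m/s.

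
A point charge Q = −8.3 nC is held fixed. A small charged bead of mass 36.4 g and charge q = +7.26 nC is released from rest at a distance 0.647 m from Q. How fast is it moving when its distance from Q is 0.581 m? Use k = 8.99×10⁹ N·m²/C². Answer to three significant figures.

2.29×10⁻³ m/s

Only the electrostatic force acts, so mechanical energy is conserved: ½mv² = U₁ − U₂ = kQq(1/r₁ − 1/r₂).
U₁ − U₂ = (8.99×10⁹ N·m²/C²)(-8.30×10⁻⁹ C)(7.26×10⁻⁹ C)(1/0.647 − 1/0.581) = 9.51×10⁻⁸ J.
v = √(2·9.51×10⁻⁸/0.0364) = 2.29×10⁻³ m/s.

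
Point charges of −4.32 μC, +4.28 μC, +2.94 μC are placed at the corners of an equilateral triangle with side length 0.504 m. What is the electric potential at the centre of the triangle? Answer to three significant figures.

The total potential is the scalar sum of each charge's contribution, V = Σ kqᵢ/rᵢ.
The distance from each vertex to the centroid is a/√3 = 0.291 m.
V = k[(-4.32×10⁻⁶)/(0.291) + (4.28×10⁻⁶)/(0.291) + (2.94×10⁻⁶)/(0.291)] = 8.96×10⁴ V.

8.96×10⁴ V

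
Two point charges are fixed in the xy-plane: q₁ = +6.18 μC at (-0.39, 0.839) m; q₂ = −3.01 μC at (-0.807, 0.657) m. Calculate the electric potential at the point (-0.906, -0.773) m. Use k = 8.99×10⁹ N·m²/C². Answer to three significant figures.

1.39×10⁴ V

The total potential is the scalar sum of each charge's contribution, V = Σ kqᵢ/rᵢ.
Distances from the field point to each charge: r₁ = 1.69 m, r₂ = 1.43 m.
V = k[(6.18×10⁻⁶)/(1.69) + (-3.01×10⁻⁶)/(1.43)] = 1.39×10⁴ V.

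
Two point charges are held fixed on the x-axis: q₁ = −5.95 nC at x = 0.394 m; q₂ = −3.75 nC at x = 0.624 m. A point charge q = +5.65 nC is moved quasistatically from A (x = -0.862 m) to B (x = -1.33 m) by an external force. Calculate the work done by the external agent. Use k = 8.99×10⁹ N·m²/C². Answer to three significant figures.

9.60×10⁻⁸ J

For quasistatic motion the external work equals the change in potential energy: W_ext = qΔV = q(V_B − V_A).
At A: distances to the source charges are 1.26 m, 1.49 m; V_A = Σ kqᵢ/rᵢ = -65.3 V.
At B: distances to the source charges are 1.72 m, 1.95 m; V_B = Σ kqᵢ/rᵢ = -48.3 V.
ΔV = V_B − V_A = 17.0 V.
W_ext = qΔV = (5.65×10⁻⁹ C)(17.0 V) = 9.60×10⁻⁸ J.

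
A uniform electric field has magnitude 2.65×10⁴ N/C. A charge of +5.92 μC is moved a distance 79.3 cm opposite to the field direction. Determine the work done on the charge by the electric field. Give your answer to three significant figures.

The potential change for a displacement 79.3 cm opposite to the field direction is ΔV = +Ed = 2.10×10⁴ V.
W_field = −qΔV = -0.124 J.

-0.124 J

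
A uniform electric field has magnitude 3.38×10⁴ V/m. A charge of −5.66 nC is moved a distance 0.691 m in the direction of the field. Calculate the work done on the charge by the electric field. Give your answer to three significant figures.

-1.32×10⁻⁴ J

The potential change for a displacement 0.691 m in the direction of the field is ΔV = −Ed = -2.34×10⁴ V.
W_field = −qΔV = -1.32×10⁻⁴ J.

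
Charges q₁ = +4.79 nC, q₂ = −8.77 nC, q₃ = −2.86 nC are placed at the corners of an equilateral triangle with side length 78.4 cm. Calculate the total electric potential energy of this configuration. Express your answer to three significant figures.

-3.51×10⁻⁷ J

The work to assemble the configuration equals its total potential energy, U = Σ kqᵢqⱼ/rᵢⱼ over all pairs.
All three pair separations equal the side length, 0.784 m.
U = (-4.82×10⁻⁷) + (-1.57×10⁻⁷) + (2.88×10⁻⁷) = -3.51×10⁻⁷ J.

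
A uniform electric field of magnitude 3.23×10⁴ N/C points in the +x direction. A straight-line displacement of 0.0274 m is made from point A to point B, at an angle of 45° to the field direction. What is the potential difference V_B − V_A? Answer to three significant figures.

-626 V

Only the component of displacement along E changes the potential: ΔV = −E·d·cosθ.
ΔV = −(3.23×10⁴ V/m)(0.0274 m)cos45° = -626 V.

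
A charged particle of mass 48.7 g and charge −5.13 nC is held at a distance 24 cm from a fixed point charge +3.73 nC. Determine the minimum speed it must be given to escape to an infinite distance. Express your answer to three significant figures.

5.43×10⁻³ m/s

To just escape, total mechanical energy must reach zero at infinity: ½mv²_min + U = 0, so ½mv²_min = −U = |kQq|/r.
|U| = |kQq|/r = (8.99×10⁹ N·m²/C²)(3.73×10⁻⁹)(5.13×10⁻⁹)/(0.240) = 7.17×10⁻⁷ J.
v_min = √(2|U|/m) = √(2·7.17×10⁻⁷/0.0487) = 5.43×10⁻³ m/s.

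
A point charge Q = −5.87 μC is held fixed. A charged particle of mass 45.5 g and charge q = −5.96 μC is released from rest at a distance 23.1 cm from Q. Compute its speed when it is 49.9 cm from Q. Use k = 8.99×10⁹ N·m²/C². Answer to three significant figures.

5.67 m/s

Only the electrostatic force acts, so mechanical energy is conserved: ½mv² = U₁ − U₂ = kQq(1/r₁ − 1/r₂).
U₁ − U₂ = (8.99×10⁹ N·m²/C²)(-5.87×10⁻⁶ C)(-5.96×10⁻⁶ C)(1/0.231 − 1/0.499) = 0.731 J.
v = √(2·0.731/0.0455) = 5.67 m/s.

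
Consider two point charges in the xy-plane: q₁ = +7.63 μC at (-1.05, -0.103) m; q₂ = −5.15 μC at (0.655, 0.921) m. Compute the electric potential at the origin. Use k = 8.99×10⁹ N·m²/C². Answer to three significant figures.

The total potential is the scalar sum of each charge's contribution, V = Σ kqᵢ/rᵢ.
Distances from the field point to each charge: r₁ = 1.06 m, r₂ = 1.13 m.
V = k[(7.63×10⁻⁶)/(1.06) + (-5.15×10⁻⁶)/(1.13)] = 2.40×10⁴ V.

2.40×10⁴ V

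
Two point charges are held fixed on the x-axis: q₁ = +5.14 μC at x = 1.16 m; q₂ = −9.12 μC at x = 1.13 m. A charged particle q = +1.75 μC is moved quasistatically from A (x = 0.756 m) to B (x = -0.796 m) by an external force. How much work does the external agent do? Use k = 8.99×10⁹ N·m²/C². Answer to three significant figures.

0.150 J

For quasistatic motion the external work equals the change in potential energy: W_ext = qΔV = q(V_B − V_A).
At A: distances to the source charges are 0.404 m, 0.374 m; V_A = Σ kqᵢ/rᵢ = -1.05×10⁵ V.
At B: distances to the source charges are 1.96 m, 1.93 m; V_B = Σ kqᵢ/rᵢ = -1.89×10⁴ V.
ΔV = V_B − V_A = 8.59×10⁴ V.
W_ext = qΔV = (1.75×10⁻⁶ C)(8.59×10⁴ V) = 0.150 J.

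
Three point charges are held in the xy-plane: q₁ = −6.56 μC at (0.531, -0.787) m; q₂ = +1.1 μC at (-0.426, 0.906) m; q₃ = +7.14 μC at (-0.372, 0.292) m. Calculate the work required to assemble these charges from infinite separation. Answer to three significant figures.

-0.218 J

The work to assemble the configuration equals its total potential energy, U = Σ kqᵢqⱼ/rᵢⱼ over all pairs.
Pair separations: r₁₂ = 1.94 m, r₁₃ = 1.41 m, r₂₃ = 0.616 m.
U = (-0.0334) + (-0.299) + (0.115) = -0.218 J.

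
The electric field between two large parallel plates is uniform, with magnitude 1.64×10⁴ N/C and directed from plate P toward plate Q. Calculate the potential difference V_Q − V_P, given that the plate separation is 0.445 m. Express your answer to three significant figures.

In a uniform field, potential decreases in the direction of E: ΔV = −E·d for a displacement d parallel to E.
Going from P to Q is a displacement of 0.445 m along the field, so V_Q − V_P = −Ed = -7300 V.

-7300 V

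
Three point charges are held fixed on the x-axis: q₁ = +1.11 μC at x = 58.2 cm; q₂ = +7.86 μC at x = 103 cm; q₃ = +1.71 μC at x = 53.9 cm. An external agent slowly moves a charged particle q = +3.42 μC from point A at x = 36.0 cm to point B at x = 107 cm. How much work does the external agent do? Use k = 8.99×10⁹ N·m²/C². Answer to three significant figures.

5.40 J

For quasistatic motion the external work equals the change in potential energy: W_ext = qΔV = q(V_B − V_A).
At A: distances to the source charges are 0.222 m, 0.670 m, 0.179 m; V_A = Σ kqᵢ/rᵢ = 2.36×10⁵ V.
At B: distances to the source charges are 0.488 m, 0.0400 m, 0.531 m; V_B = Σ kqᵢ/rᵢ = 1.82×10⁶ V.
ΔV = V_B − V_A = 1.58×10⁶ V.
W_ext = qΔV = (3.42×10⁻⁶ C)(1.58×10⁶ V) = 5.40 J.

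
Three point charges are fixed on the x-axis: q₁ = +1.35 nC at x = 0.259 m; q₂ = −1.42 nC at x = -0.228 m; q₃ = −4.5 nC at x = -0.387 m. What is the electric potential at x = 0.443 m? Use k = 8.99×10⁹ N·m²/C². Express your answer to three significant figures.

Electric potential is a scalar, so the contributions from each charge add algebraically: V = Σ kqᵢ/rᵢ.
Distances from the field point to each charge: r₁ = 0.184 m, r₂ = 0.671 m, r₃ = 0.830 m.
V = k[(1.35×10⁻⁹)/(0.184) + (-1.42×10⁻⁹)/(0.671) + (-4.50×10⁻⁹)/(0.830)] = -1.81 V.

-1.81 V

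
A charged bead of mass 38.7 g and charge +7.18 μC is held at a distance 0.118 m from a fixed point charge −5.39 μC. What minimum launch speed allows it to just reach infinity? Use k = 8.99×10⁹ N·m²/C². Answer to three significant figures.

12.3 m/s

To just escape, total mechanical energy must reach zero at infinity: ½mv²_min + U = 0, so ½mv²_min = −U = |kQq|/r.
|U| = |kQq|/r = (8.99×10⁹ N·m²/C²)(5.39×10⁻⁶)(7.18×10⁻⁶)/(0.118) = 2.95 J.
v_min = √(2|U|/m) = √(2·2.95/0.0387) = 12.3 m/s.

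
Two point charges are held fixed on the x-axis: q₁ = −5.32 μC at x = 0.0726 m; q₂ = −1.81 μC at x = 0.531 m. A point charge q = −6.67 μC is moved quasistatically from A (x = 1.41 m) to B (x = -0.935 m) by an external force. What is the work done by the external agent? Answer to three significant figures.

0.0286 J

For quasistatic motion the external work equals the change in potential energy: W_ext = qΔV = q(V_B − V_A).
At A: distances to the source charges are 1.34 m, 0.879 m; V_A = Σ kqᵢ/rᵢ = -5.43×10⁴ V.
At B: distances to the source charges are 1.01 m, 1.47 m; V_B = Σ kqᵢ/rᵢ = -5.86×10⁴ V.
ΔV = V_B − V_A = -4290 V.
W_ext = qΔV = (-6.67×10⁻⁶ C)(-4290 V) = 0.0286 J.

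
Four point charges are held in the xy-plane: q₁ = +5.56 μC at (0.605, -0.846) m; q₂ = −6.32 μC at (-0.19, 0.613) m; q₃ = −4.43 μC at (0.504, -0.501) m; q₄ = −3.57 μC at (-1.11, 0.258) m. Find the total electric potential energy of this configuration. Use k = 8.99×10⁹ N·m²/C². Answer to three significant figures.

The work to assemble the configuration equals its total potential energy, U = Σ kqᵢqⱼ/rᵢⱼ over all pairs.
Pair separations: r₁₂ = 1.66 m, r₁₃ = 0.359 m, r₁₄ = 2.04 m, r₂₃ = 1.31 m, r₂₄ = 0.986 m, r₃₄ = 1.78 m.
Summing all 6 pair terms gives U = -0.416 J.

-0.416 J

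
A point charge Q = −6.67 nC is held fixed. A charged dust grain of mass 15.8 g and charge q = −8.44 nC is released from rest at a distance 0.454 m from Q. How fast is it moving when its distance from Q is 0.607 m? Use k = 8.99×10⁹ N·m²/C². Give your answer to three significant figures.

5.96×10⁻³ m/s

Only the electrostatic force acts, so mechanical energy is conserved: ½mv² = U₁ − U₂ = kQq(1/r₁ − 1/r₂).
U₁ − U₂ = (8.99×10⁹ N·m²/C²)(-6.67×10⁻⁹ C)(-8.44×10⁻⁹ C)(1/0.454 − 1/0.607) = 2.81×10⁻⁷ J.
v = √(2·2.81×10⁻⁷/0.0158) = 5.96×10⁻³ m/s.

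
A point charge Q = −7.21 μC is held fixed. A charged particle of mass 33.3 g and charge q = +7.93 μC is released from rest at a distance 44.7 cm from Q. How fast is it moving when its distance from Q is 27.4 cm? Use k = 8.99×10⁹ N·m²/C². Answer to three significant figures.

6.60 m/s

Only the electrostatic force acts, so mechanical energy is conserved: ½mv² = U₁ − U₂ = kQq(1/r₁ − 1/r₂).
U₁ − U₂ = (8.99×10⁹ N·m²/C²)(-7.21×10⁻⁶ C)(7.93×10⁻⁶ C)(1/0.447 − 1/0.274) = 0.726 J.
v = √(2·0.726/0.0333) = 6.60 m/s.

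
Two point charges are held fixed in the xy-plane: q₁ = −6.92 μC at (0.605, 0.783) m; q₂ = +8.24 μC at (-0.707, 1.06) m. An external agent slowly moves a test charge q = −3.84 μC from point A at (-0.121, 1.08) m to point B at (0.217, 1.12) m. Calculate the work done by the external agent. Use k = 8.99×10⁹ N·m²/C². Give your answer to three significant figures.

0.338 J

For quasistatic motion the external work equals the change in potential energy: W_ext = qΔV = q(V_B − V_A).
At A: distances to the source charges are 0.784 m, 0.586 m; V_A = Σ kqᵢ/rᵢ = 4.70×10⁴ V.
At B: distances to the source charges are 0.514 m, 0.926 m; V_B = Σ kqᵢ/rᵢ = -4.10×10⁴ V.
ΔV = V_B − V_A = -8.81×10⁴ V.
W_ext = qΔV = (-3.84×10⁻⁶ C)(-8.81×10⁴ V) = 0.338 J.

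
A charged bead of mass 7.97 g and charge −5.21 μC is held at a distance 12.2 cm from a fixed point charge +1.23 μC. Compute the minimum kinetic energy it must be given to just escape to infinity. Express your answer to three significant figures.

0.472 J

To just escape, total mechanical energy must reach zero at infinity: ½mv²_min + U = 0, so ½mv²_min = −U = |kQq|/r.
|U| = |kQq|/r = (8.99×10⁹ N·m²/C²)(1.23×10⁻⁶)(5.21×10⁻⁶)/(0.122) = 0.472 J.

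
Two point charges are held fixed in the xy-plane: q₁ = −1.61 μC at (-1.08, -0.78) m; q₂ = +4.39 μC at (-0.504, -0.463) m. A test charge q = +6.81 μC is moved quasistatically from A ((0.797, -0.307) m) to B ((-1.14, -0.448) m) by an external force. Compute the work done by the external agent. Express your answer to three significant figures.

For quasistatic motion the external work equals the change in potential energy: W_ext = qΔV = q(V_B − V_A).
At A: distances to the source charges are 1.94 m, 1.31 m; V_A = Σ kqᵢ/rᵢ = 2.26×10⁴ V.
At B: distances to the source charges are 0.337 m, 0.636 m; V_B = Σ kqᵢ/rᵢ = 1.91×10⁴ V.
ΔV = V_B − V_A = -3510 V.
W_ext = qΔV = (6.81×10⁻⁶ C)(-3510 V) = -0.0239 J.

-0.0239 J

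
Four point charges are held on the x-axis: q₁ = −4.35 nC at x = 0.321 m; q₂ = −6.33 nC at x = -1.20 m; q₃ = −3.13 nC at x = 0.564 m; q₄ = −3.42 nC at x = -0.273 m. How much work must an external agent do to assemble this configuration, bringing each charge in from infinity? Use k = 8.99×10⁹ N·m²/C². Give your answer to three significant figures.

1.32×10⁻⁶ J

The work to assemble the configuration equals its total potential energy, U = Σ kqᵢqⱼ/rᵢⱼ over all pairs.
Pair separations: r₁₂ = 1.52 m, r₁₃ = 0.243 m, r₁₄ = 0.594 m, r₂₃ = 1.76 m, r₂₄ = 0.927 m, r₃₄ = 0.837 m.
Summing all 6 pair terms gives U = 1.32×10⁻⁶ J.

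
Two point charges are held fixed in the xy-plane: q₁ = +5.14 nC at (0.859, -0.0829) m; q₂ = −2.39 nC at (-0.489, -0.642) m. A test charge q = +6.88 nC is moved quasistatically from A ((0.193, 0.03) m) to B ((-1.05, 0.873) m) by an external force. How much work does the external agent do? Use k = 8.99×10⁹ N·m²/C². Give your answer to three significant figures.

-2.59×10⁻⁷ J

For quasistatic motion the external work equals the change in potential energy: W_ext = qΔV = q(V_B − V_A).
At A: distances to the source charges are 0.676 m, 0.957 m; V_A = Σ kqᵢ/rᵢ = 46.0 V.
At B: distances to the source charges are 2.13 m, 1.62 m; V_B = Σ kqᵢ/rᵢ = 8.34 V.
ΔV = V_B − V_A = -37.6 V.
W_ext = qΔV = (6.88×10⁻⁹ C)(-37.6 V) = -2.59×10⁻⁷ J.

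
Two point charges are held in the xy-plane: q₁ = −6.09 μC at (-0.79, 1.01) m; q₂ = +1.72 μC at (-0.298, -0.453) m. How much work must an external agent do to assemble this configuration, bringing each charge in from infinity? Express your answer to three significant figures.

The assembly work is the sum of pairwise potential energies, U = Σ_{i<j} kqᵢqⱼ/rᵢⱼ.
Pair separations: r₁₂ = 1.54 m.
U = (-0.0610) = -0.0610 J.

-0.0610 J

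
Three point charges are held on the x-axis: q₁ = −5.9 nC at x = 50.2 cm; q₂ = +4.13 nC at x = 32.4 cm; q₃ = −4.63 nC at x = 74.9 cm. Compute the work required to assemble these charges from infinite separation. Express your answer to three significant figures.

-6.41×10⁻⁷ J

The assembly work is the sum of pairwise potential energies, U = Σ_{i<j} kqᵢqⱼ/rᵢⱼ.
Pair separations: r₁₂ = 0.178 m, r₁₃ = 0.247 m, r₂₃ = 0.425 m.
U = (-1.23×10⁻⁶) + (9.94×10⁻⁷) + (-4.04×10⁻⁷) = -6.41×10⁻⁷ J.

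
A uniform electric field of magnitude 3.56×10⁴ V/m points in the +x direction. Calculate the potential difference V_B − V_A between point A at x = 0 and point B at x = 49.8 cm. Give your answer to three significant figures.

In a uniform field, potential decreases in the direction of E: V_B − V_A = −E·Δx.
V_B − V_A = −(3.56×10⁴ V/m)(0.498 m) = -1.77×10⁴ V.

-1.77×10⁴ V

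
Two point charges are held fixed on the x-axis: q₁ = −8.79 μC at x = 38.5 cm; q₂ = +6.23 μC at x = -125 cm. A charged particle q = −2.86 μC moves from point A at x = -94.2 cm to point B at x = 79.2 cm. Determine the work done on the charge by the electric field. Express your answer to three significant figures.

The work done by the electric force is W_field = −ΔU = −q(V_B − V_A) = q(V_A − V_B).
At A: distances to the source charges are 1.33 m, 0.308 m; V_A = Σ kqᵢ/rᵢ = 1.22×10⁵ V.
At B: distances to the source charges are 0.407 m, 2.04 m; V_B = Σ kqᵢ/rᵢ = -1.67×10⁵ V.
ΔV = V_B − V_A = -2.89×10⁵ V.
W_field = −qΔV = −(-2.86×10⁻⁶ C)(-2.89×10⁵ V) = -0.827 J.

-0.827 J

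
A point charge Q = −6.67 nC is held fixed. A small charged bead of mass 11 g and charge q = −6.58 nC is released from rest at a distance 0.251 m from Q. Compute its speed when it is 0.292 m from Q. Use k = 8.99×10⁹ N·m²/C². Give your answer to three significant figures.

Only the electrostatic force acts, so mechanical energy is conserved: ½mv² = U₁ − U₂ = kQq(1/r₁ − 1/r₂).
U₁ − U₂ = (8.99×10⁹ N·m²/C²)(-6.67×10⁻⁹ C)(-6.58×10⁻⁹ C)(1/0.251 − 1/0.292) = 2.21×10⁻⁷ J.
v = √(2·2.21×10⁻⁷/0.0110) = 6.33×10⁻³ m/s.

6.33×10⁻³ m/s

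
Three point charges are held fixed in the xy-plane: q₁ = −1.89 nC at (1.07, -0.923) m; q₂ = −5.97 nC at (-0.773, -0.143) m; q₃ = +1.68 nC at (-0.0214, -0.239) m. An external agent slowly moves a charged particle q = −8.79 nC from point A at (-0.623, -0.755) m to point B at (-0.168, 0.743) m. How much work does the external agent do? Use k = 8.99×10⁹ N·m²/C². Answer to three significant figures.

-2.91×10⁻⁷ J

For quasistatic motion the external work equals the change in potential energy: W_ext = qΔV = q(V_B − V_A).
At A: distances to the source charges are 1.70 m, 0.630 m, 0.793 m; V_A = Σ kqᵢ/rᵢ = -76.1 V.
At B: distances to the source charges are 2.08 m, 1.07 m, 0.993 m; V_B = Σ kqᵢ/rᵢ = -43.0 V.
ΔV = V_B − V_A = 33.1 V.
W_ext = qΔV = (-8.79×10⁻⁹ C)(33.1 V) = -2.91×10⁻⁷ J.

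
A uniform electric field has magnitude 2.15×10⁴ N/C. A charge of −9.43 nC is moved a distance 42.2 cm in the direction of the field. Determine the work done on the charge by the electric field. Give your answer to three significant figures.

The potential change for a displacement 42.2 cm in the direction of the field is ΔV = −Ed = -9070 V.
W_field = −qΔV = -8.56×10⁻⁵ J.

-8.56×10⁻⁵ J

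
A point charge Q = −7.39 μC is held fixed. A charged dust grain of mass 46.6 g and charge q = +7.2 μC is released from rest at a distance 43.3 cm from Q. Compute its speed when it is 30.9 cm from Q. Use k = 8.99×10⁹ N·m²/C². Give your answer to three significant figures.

Only the electrostatic force acts, so mechanical energy is conserved: ½mv² = U₁ − U₂ = kQq(1/r₁ − 1/r₂).
U₁ − U₂ = (8.99×10⁹ N·m²/C²)(-7.39×10⁻⁶ C)(7.20×10⁻⁶ C)(1/0.433 − 1/0.309) = 0.443 J.
v = √(2·0.443/0.0466) = 4.36 m/s.

4.36 m/s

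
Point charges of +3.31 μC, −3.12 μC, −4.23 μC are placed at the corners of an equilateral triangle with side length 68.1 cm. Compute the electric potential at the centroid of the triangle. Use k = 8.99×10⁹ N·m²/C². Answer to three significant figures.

-9.24×10⁴ V

The total potential is the scalar sum of each charge's contribution, V = Σ kqᵢ/rᵢ.
The distance from each vertex to the centroid is a/√3 = 0.393 m.
V = k[(3.31×10⁻⁶)/(0.393) + (-3.12×10⁻⁶)/(0.393) + (-4.23×10⁻⁶)/(0.393)] = -9.24×10⁴ V.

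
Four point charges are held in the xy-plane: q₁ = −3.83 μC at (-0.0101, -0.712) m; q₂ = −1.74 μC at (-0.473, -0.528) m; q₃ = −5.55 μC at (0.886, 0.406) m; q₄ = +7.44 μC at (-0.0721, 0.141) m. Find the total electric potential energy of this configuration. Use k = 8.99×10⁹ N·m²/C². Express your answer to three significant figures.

-0.516 J

The work to assemble the configuration equals its total potential energy, U = Σ kqᵢqⱼ/rᵢⱼ over all pairs.
Pair separations: r₁₂ = 0.498 m, r₁₃ = 1.43 m, r₁₄ = 0.855 m, r₂₃ = 1.65 m, r₂₄ = 0.780 m, r₃₄ = 0.994 m.
Summing all 6 pair terms gives U = -0.516 J.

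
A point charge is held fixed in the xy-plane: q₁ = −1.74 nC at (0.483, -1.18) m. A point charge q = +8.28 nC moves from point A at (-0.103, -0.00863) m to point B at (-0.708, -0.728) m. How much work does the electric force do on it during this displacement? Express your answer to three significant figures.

2.79×10⁻⁹ J

The work done by the electric force is W_field = −ΔU = −q(V_B − V_A) = q(V_A − V_B).
At A: distance to the source charge is 1.31 m; V_A = kq₁/r = -11.9 V.
At B: distance to the source charge is 1.27 m; V_B = kq₁/r = -12.3 V.
ΔV = V_B − V_A = -0.336 V.
W_field = −qΔV = −(8.28×10⁻⁹ C)(-0.336 V) = 2.79×10⁻⁹ J.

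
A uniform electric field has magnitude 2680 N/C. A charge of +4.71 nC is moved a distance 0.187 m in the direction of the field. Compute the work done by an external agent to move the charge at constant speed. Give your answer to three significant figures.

The potential change for a displacement 0.187 m in the direction of the field is ΔV = −Ed = -501 V.
W_ext = qΔV = -2.36×10⁻⁶ J.

-2.36×10⁻⁶ J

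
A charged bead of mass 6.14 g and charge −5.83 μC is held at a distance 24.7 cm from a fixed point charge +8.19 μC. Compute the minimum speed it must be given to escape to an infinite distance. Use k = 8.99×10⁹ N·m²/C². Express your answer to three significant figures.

To just escape, total mechanical energy must reach zero at infinity: ½mv²_min + U = 0, so ½mv²_min = −U = |kQq|/r.
|U| = |kQq|/r = (8.99×10⁹ N·m²/C²)(8.19×10⁻⁶)(5.83×10⁻⁶)/(0.247) = 1.74 J.
v_min = √(2|U|/m) = √(2·1.74/6.14×10⁻³) = 23.8 m/s.

23.8 m/s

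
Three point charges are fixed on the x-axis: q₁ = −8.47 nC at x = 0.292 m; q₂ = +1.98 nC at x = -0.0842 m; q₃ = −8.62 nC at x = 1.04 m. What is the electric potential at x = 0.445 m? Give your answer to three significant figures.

Electric potential is a scalar, so the contributions from each charge add algebraically: V = Σ kqᵢ/rᵢ.
Distances from the field point to each charge: r₁ = 0.153 m, r₂ = 0.529 m, r₃ = 0.595 m.
V = k[(-8.47×10⁻⁹)/(0.153) + (1.98×10⁻⁹)/(0.529) + (-8.62×10⁻⁹)/(0.595)] = -594 V.

-594 V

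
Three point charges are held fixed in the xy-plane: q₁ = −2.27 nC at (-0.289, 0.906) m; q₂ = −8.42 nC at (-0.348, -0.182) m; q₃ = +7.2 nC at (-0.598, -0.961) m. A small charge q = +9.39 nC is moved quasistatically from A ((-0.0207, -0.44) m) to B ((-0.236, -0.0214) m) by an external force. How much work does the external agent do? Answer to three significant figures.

-2.17×10⁻⁶ J

For quasistatic motion the external work equals the change in potential energy: W_ext = qΔV = q(V_B − V_A).
At A: distances to the source charges are 1.37 m, 0.417 m, 0.778 m; V_A = Σ kqᵢ/rᵢ = -113 V.
At B: distances to the source charges are 0.929 m, 0.196 m, 1.01 m; V_B = Σ kqᵢ/rᵢ = -344 V.
ΔV = V_B − V_A = -231 V.
W_ext = qΔV = (9.39×10⁻⁹ C)(-231 V) = -2.17×10⁻⁶ J.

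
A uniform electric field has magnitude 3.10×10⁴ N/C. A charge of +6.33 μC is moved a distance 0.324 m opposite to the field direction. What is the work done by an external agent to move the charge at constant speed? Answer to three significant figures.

The potential change for a displacement 0.324 m opposite to the field direction is ΔV = +Ed = 1.00×10⁴ V.
W_ext = qΔV = 0.0636 J.

0.0636 J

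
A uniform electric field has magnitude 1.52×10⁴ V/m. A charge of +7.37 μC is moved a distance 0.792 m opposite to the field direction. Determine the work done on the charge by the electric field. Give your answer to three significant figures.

-0.0887 J

The potential change for a displacement 0.792 m opposite to the field direction is ΔV = +Ed = 1.20×10⁴ V.
W_field = −qΔV = -0.0887 J.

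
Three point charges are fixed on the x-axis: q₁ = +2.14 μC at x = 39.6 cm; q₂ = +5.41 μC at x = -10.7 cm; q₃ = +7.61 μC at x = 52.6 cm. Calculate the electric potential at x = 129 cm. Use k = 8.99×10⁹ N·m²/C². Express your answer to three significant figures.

1.46×10⁵ V

Electric potential is a scalar, so the contributions from each charge add algebraically: V = Σ kqᵢ/rᵢ.
Distances from the field point to each charge: r₁ = 0.894 m, r₂ = 1.40 m, r₃ = 0.764 m.
V = k[(2.14×10⁻⁶)/(0.894) + (5.41×10⁻⁶)/(1.40) + (7.61×10⁻⁶)/(0.764)] = 1.46×10⁵ V.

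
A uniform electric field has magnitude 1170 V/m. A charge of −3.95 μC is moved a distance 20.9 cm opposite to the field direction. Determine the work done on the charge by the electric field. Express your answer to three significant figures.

9.66×10⁻⁴ J

The potential change for a displacement 20.9 cm opposite to the field direction is ΔV = +Ed = 245 V.
W_field = −qΔV = 9.66×10⁻⁴ J.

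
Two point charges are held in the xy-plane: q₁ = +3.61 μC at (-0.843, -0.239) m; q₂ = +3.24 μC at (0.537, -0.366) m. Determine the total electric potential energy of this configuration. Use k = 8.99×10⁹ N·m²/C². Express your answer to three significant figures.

0.0759 J

The work to assemble the configuration equals its total potential energy, U = Σ kqᵢqⱼ/rᵢⱼ over all pairs.
Pair separations: r₁₂ = 1.39 m.
U = (0.0759) = 0.0759 J.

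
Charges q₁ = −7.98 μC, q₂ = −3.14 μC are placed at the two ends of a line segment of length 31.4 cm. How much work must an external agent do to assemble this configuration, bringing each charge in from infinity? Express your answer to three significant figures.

The work to assemble the configuration equals its total potential energy, U = Σ kqᵢqⱼ/rᵢⱼ over all pairs.
The separation is r = 0.314 m.
U = (0.717) = 0.717 J.

0.717 J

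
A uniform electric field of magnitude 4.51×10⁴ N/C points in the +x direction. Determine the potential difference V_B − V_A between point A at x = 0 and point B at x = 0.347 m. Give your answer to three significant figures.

In a uniform field, potential decreases in the direction of E: V_B − V_A = −E·Δx.
V_B − V_A = −(4.51×10⁴ V/m)(0.347 m) = -1.56×10⁴ V.

-1.56×10⁴ V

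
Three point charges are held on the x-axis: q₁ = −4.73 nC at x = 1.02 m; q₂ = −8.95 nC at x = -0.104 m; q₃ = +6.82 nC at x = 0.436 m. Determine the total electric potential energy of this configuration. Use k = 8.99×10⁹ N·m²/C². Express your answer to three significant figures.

The assembly work is the sum of pairwise potential energies, U = Σ_{i<j} kqᵢqⱼ/rᵢⱼ.
Pair separations: r₁₂ = 1.12 m, r₁₃ = 0.584 m, r₂₃ = 0.540 m.
U = (3.39×10⁻⁷) + (-4.97×10⁻⁷) + (-1.02×10⁻⁶) = -1.17×10⁻⁶ J.

-1.17×10⁻⁶ J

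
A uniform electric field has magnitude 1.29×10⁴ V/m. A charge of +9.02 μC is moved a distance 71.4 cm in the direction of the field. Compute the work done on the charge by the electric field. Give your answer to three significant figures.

0.0831 J

The potential change for a displacement 71.4 cm in the direction of the field is ΔV = −Ed = -9210 V.
W_field = −qΔV = 0.0831 J.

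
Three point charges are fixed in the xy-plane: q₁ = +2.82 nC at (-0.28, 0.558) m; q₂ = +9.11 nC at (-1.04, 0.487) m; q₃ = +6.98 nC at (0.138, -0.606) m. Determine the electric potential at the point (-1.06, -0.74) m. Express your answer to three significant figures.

Electric potential is a scalar, so the contributions from each charge add algebraically: V = Σ kqᵢ/rᵢ.
Distances from the field point to each charge: r₁ = 1.51 m, r₂ = 1.23 m, r₃ = 1.21 m.
V = k[(2.82×10⁻⁹)/(1.51) + (9.11×10⁻⁹)/(1.23) + (6.98×10⁻⁹)/(1.21)] = 136 V.

136 V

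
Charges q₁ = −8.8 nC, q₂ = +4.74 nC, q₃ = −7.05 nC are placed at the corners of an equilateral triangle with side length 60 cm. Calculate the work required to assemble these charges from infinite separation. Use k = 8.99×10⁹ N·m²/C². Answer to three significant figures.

-1.96×10⁻⁷ J

The assembly work is the sum of pairwise potential energies, U = Σ_{i<j} kqᵢqⱼ/rᵢⱼ.
All three pair separations equal the side length, 0.600 m.
U = (-6.25×10⁻⁷) + (9.30×10⁻⁷) + (-5.01×10⁻⁷) = -1.96×10⁻⁷ J.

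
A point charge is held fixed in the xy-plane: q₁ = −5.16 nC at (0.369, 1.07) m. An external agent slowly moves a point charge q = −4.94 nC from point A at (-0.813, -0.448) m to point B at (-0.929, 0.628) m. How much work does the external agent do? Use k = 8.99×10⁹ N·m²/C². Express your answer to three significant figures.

For quasistatic motion the external work equals the change in potential energy: W_ext = qΔV = q(V_B − V_A).
At A: distance to the source charge is 1.92 m; V_A = kq₁/r = -24.1 V.
At B: distance to the source charge is 1.37 m; V_B = kq₁/r = -33.8 V.
ΔV = V_B − V_A = -9.72 V.
W_ext = qΔV = (-4.94×10⁻⁹ C)(-9.72 V) = 4.80×10⁻⁸ J.

4.80×10⁻⁸ J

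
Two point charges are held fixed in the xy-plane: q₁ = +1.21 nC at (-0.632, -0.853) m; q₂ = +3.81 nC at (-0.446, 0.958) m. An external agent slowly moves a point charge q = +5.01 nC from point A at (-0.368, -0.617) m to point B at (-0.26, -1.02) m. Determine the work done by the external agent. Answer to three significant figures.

For quasistatic motion the external work equals the change in potential energy: W_ext = qΔV = q(V_B − V_A).
At A: distances to the source charges are 0.354 m, 1.58 m; V_A = Σ kqᵢ/rᵢ = 52.4 V.
At B: distances to the source charges are 0.408 m, 1.99 m; V_B = Σ kqᵢ/rᵢ = 43.9 V.
ΔV = V_B − V_A = -8.52 V.
W_ext = qΔV = (5.01×10⁻⁹ C)(-8.52 V) = -4.27×10⁻⁸ J.

-4.27×10⁻⁸ J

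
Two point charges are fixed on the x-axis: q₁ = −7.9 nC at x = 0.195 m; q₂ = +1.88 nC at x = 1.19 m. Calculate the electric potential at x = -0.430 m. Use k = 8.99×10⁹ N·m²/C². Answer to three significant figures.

-103 V

The total potential is the scalar sum of each charge's contribution, V = Σ kqᵢ/rᵢ.
Distances from the field point to each charge: r₁ = 0.625 m, r₂ = 1.62 m.
V = k[(-7.90×10⁻⁹)/(0.625) + (1.88×10⁻⁹)/(1.62)] = -103 V.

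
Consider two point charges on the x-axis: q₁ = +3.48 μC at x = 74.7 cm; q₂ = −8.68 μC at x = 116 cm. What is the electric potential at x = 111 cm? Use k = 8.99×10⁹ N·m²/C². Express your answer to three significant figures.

-1.47×10⁶ V

Electric potential is a scalar, so the contributions from each charge add algebraically: V = Σ kqᵢ/rᵢ.
Distances from the field point to each charge: r₁ = 0.363 m, r₂ = 0.0500 m.
V = k[(3.48×10⁻⁶)/(0.363) + (-8.68×10⁻⁶)/(0.0500)] = -1.47×10⁶ V.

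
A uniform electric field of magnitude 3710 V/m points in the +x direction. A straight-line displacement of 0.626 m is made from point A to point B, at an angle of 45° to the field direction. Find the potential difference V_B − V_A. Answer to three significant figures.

Only the component of displacement along E changes the potential: ΔV = −E·d·cosθ.
ΔV = −(3710 V/m)(0.626 m)cos45° = -1640 V.

-1640 V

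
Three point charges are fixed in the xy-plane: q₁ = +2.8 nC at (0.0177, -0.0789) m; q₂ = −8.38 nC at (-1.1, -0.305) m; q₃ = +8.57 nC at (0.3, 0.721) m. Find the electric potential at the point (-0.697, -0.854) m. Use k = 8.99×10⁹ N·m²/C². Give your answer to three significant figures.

-45.4 V

Electric potential is a scalar, so the contributions from each charge add algebraically: V = Σ kqᵢ/rᵢ.
Distances from the field point to each charge: r₁ = 1.05 m, r₂ = 0.681 m, r₃ = 1.86 m.
V = k[(2.80×10⁻⁹)/(1.05) + (-8.38×10⁻⁹)/(0.681) + (8.57×10⁻⁹)/(1.86)] = -45.4 V.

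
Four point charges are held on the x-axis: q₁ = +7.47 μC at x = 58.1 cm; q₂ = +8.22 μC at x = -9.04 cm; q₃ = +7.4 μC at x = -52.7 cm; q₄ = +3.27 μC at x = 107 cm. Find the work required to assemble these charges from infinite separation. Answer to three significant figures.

The assembly work is the sum of pairwise potential energies, U = Σ_{i<j} kqᵢqⱼ/rᵢⱼ.
Pair separations: r₁₂ = 0.671 m, r₁₃ = 1.11 m, r₁₄ = 0.489 m, r₂₃ = 0.437 m, r₂₄ = 1.16 m, r₃₄ = 1.60 m.
Summing all 6 pair terms gives U = 3.32 J.

3.32 J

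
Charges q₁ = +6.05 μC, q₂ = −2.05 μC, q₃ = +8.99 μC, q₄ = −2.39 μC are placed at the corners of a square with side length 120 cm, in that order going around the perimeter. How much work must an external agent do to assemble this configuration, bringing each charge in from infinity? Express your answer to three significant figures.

-0.186 J

The work to assemble the configuration equals its total potential energy, U = Σ kqᵢqⱼ/rᵢⱼ over all pairs.
The four side pairs have separation 1.20 m and the two diagonal pairs 1.70 m.
Summing all 6 pair terms gives U = -0.186 J.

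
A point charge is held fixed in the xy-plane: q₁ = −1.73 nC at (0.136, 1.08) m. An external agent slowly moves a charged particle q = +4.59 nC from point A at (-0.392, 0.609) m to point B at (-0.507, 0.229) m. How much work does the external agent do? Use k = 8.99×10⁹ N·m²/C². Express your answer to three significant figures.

3.40×10⁻⁸ J

For quasistatic motion the external work equals the change in potential energy: W_ext = qΔV = q(V_B − V_A).
At A: distance to the source charge is 0.708 m; V_A = kq₁/r = -22.0 V.
At B: distance to the source charge is 1.07 m; V_B = kq₁/r = -14.6 V.
ΔV = V_B − V_A = 7.40 V.
W_ext = qΔV = (4.59×10⁻⁹ C)(7.40 V) = 3.40×10⁻⁸ J.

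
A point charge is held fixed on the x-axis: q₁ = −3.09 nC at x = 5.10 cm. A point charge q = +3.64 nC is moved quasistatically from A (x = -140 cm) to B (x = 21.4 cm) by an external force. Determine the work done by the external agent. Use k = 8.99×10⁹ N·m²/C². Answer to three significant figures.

-5.51×10⁻⁷ J

For quasistatic motion the external work equals the change in potential energy: W_ext = qΔV = q(V_B − V_A).
At A: distance to the source charge is 1.45 m; V_A = kq₁/r = -19.1 V.
At B: distance to the source charge is 0.163 m; V_B = kq₁/r = -170 V.
ΔV = V_B − V_A = -151 V.
W_ext = qΔV = (3.64×10⁻⁹ C)(-151 V) = -5.51×10⁻⁷ J.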